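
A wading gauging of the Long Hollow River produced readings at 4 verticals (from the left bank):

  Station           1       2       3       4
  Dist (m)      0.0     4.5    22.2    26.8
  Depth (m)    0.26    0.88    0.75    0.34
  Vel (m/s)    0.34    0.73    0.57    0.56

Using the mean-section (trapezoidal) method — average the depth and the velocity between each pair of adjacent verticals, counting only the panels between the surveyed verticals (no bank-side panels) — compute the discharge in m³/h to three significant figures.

Panel 1-2: Δb = 4.5 m, d̄ = (0.26+0.88)/2 = 0.57, v̄ = (0.34+0.73)/2 = 0.535 → q = 4.5×0.57×0.535 = 1.372 m³/s
Panel 2-3: Δb = 17.7 m, d̄ = (0.88+0.75)/2 = 0.815, v̄ = (0.73+0.57)/2 = 0.65 → q = 17.7×0.815×0.65 = 9.377 m³/s
Panel 3-4: Δb = 4.6 m, d̄ = (0.75+0.34)/2 = 0.545, v̄ = (0.57+0.56)/2 = 0.565 → q = 4.6×0.545×0.565 = 1.416 m³/s
Q = Σ q = 12.17 m³/s
= 12.17 × 3600 = 43800 m³/h

43800 m³/h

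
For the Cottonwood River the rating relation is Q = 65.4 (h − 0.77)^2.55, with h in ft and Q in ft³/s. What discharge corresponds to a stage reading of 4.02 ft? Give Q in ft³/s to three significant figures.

1320 ft³/s

Q = 65.4 × (4.02 − 0.77)^2.55 = 65.4 × 3.25^2.55 = 1321 ft³/s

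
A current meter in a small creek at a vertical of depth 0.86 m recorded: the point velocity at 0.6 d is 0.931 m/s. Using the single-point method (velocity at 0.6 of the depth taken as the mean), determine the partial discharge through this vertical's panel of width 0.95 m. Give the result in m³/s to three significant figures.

v̄ = v₀.₆ = 0.931 m/s
q = v̄ × d × w = 0.9310 × 0.86 × 0.95 = 0.7606 m³/s

0.761 m³/s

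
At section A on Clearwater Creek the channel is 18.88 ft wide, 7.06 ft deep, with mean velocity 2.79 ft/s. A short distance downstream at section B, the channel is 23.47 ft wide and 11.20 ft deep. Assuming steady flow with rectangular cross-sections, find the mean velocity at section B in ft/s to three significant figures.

1.41 ft/s

Q = A₁V₁ = (18.88×7.06) × 2.79 = 371.9 ft³/s
A₂ = 23.47 × 11.20 = 262.9 ft²
V₂ = Q/A₂ = 371.9/262.9 = 1.415 ft/s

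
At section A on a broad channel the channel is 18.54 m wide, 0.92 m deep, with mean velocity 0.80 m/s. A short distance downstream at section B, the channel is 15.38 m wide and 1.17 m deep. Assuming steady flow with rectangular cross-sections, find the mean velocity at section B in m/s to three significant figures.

0.758 m/s

Q = A₁V₁ = (18.54×0.92) × 0.80 = 13.65 m³/s
A₂ = 15.38 × 1.17 = 17.99 m²
V₂ = Q/A₂ = 13.65/17.99 = 0.7583 m/s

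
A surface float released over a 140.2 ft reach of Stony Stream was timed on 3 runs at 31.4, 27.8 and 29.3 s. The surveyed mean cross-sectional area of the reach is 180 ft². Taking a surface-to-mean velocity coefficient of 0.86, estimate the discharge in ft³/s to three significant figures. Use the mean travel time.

t̄ = (31.4 + 27.8 + 29.3) / 3 = 29.5 s
v_surface = L / t̄ = 140.2 / 29.5 = 4.753 ft/s
v_mean = 0.86 × 4.753 = 4.087 ft/s
Q = A × v_mean = 180 × 4.087 = 735.7 ft³/s

736 ft³/s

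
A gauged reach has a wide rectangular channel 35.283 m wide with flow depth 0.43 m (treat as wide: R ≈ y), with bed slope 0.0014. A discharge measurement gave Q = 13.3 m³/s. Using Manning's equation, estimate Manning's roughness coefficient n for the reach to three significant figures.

0.0243

A = b·y = 35.283 × 0.43 = 15.17 m²
Wide channel: R ≈ y = 0.43 m
n = (1/Q)·A·R^(2/3)·S^(1/2) = (1/13.3) × 15.17 × 0.5697 × 0.03742 = 0.02432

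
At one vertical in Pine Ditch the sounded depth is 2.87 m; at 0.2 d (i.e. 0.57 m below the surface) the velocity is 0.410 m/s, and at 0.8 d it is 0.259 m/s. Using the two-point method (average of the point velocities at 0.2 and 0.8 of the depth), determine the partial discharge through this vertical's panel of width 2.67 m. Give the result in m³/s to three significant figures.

2.56 m³/s

v̄ = (0.410 + 0.259) / 2 = 0.3345 m/s
q = v̄ × d × w = 0.3345 × 2.87 × 2.67 = 2.563 m³/s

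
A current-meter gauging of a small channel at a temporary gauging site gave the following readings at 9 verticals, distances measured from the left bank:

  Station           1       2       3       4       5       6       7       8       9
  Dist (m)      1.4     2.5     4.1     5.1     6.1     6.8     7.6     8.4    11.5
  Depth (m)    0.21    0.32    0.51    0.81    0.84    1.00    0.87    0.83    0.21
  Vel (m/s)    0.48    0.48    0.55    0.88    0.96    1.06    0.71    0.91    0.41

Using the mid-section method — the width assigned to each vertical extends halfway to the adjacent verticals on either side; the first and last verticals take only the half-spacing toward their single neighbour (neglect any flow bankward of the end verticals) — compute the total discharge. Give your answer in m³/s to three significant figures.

w_1 = (2.5 − 1.4)/2 = 0.55 m; q_1 = 0.48 × 0.21 × 0.55 = 0.05544 m³/s
w_2 = (4.1 − 1.4)/2 = 1.35 m; q_2 = 0.48 × 0.32 × 1.35 = 0.2074 m³/s
w_3 = (5.1 − 2.5)/2 = 1.3 m; q_3 = 0.55 × 0.51 × 1.3 = 0.3647 m³/s
w_4 = (6.1 − 4.1)/2 = 1 m; q_4 = 0.88 × 0.81 × 1 = 0.7128 m³/s
w_5 = (6.8 − 5.1)/2 = 0.85 m; q_5 = 0.96 × 0.84 × 0.85 = 0.6854 m³/s
w_6 = (7.6 − 6.1)/2 = 0.75 m; q_6 = 1.06 × 1.00 × 0.75 = 0.7950 m³/s
w_7 = (8.4 − 6.8)/2 = 0.8 m; q_7 = 0.71 × 0.87 × 0.8 = 0.4942 m³/s
w_8 = (11.5 − 7.6)/2 = 1.95 m; q_8 = 0.91 × 0.83 × 1.95 = 1.473 m³/s
w_9 = (11.5 − 8.4)/2 = 1.55 m; q_9 = 0.41 × 0.21 × 1.55 = 0.1335 m³/s
Q = Σ qᵢ = 4.921 m³/s

4.92 m³/s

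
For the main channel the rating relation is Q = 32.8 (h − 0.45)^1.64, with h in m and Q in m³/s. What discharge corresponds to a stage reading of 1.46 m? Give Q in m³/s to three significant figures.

33.3 m³/s

Q = 32.8 × (1.46 − 0.45)^1.64 = 32.8 × 1.01^1.64 = 33.34 m³/s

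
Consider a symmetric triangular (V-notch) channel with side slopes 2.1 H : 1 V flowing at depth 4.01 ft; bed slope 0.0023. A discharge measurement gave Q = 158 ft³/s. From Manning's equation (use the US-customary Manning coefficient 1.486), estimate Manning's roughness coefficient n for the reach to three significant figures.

A = z·y² = 2.1×4.01² = 33.77 ft²
P = 2y√(1+z²) = 2×4.01×√(1+2.1²) = 18.65 ft
R = A/P = 33.77/18.65 = 1.810 ft
n = (1.486/Q)·A·R^(2/3)·S^(1/2) = (1.486/158) × 33.77 × 1.485 × 0.04796 = 0.02262

0.0226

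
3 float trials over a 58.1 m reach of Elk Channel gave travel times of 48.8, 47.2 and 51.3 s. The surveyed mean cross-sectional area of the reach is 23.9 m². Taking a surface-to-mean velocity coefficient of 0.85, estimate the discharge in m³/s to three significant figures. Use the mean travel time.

t̄ = (48.8 + 47.2 + 51.3) / 3 = 49.1 s
v_surface = L / t̄ = 58.1 / 49.1 = 1.183 m/s
v_mean = 0.85 × 1.183 = 1.006 m/s
Q = A × v_mean = 23.9 × 1.006 = 24.04 m³/s

24.0 m³/s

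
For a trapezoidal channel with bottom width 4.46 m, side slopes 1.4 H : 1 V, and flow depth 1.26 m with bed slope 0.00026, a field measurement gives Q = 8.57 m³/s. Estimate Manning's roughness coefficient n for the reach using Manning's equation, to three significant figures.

0.0137

A = (b + z·y)·y = (4.46 + 1.4×1.26)×1.26 = 7.842 m²
P = b + 2y√(1+z²) = 4.46 + 2×1.26×√(1+1.4²) = 8.796 m
R = A/P = 7.842/8.796 = 0.8916 m
n = (1/Q)·A·R^(2/3)·S^(1/2) = (1/8.57) × 7.842 × 0.9264 × 0.01612 = 0.01367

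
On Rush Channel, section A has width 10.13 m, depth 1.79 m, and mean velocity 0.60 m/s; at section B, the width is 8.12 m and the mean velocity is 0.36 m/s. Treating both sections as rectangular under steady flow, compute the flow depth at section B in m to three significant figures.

3.72 m

Q = A₁V₁ = (10.13×1.79) × 0.60 = 10.88 m³/s
d₂ = Q/(b₂ V₂) = 10.88/(8.12×0.36) = 3.722 m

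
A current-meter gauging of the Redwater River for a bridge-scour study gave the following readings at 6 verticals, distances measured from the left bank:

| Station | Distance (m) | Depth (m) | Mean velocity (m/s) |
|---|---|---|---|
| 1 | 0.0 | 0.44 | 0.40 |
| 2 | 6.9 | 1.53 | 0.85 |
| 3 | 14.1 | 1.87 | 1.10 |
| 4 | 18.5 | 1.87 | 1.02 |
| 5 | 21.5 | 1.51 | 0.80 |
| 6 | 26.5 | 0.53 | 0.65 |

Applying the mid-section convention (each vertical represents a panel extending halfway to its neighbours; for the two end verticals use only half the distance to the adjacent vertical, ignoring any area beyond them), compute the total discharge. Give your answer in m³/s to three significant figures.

34.5 m³/s

w_1 = (6.9 − 0.0)/2 = 3.45 m; q_1 = 0.40 × 0.44 × 3.45 = 0.6072 m³/s
w_2 = (14.1 − 0.0)/2 = 7.05 m; q_2 = 0.85 × 1.53 × 7.05 = 9.169 m³/s
w_3 = (18.5 − 6.9)/2 = 5.8 m; q_3 = 1.10 × 1.87 × 5.8 = 11.93 m³/s
w_4 = (21.5 − 14.1)/2 = 3.7 m; q_4 = 1.02 × 1.87 × 3.7 = 7.057 m³/s
w_5 = (26.5 − 18.5)/2 = 4 m; q_5 = 0.80 × 1.51 × 4 = 4.832 m³/s
w_6 = (26.5 − 21.5)/2 = 2.5 m; q_6 = 0.65 × 0.53 × 2.5 = 0.8613 m³/s
Q = Σ qᵢ = 34.46 m³/s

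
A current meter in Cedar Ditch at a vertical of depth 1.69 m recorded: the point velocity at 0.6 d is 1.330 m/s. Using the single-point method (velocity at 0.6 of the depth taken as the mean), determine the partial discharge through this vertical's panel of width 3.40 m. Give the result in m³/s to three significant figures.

v̄ = v₀.₆ = 1.330 m/s
q = v̄ × d × w = 1.330 × 1.69 × 3.40 = 7.642 m³/s

7.64 m³/s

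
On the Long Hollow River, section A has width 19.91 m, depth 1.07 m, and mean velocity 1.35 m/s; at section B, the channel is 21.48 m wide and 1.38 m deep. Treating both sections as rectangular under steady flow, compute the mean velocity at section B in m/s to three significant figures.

0.970 m/s

Q = A₁V₁ = (19.91×1.07) × 1.35 = 28.76 m³/s
A₂ = 21.48 × 1.38 = 29.64 m²
V₂ = Q/A₂ = 28.76/29.64 = 0.9702 m/s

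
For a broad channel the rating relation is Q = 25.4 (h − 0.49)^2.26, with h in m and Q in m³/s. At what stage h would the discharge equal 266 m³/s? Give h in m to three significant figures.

h − h₀ = (Q/C)^(1/b) = (266/25.4)^(1/2.26) = 2.827 m
h = 0.49 + 2.827 = 3.317 m

3.32 m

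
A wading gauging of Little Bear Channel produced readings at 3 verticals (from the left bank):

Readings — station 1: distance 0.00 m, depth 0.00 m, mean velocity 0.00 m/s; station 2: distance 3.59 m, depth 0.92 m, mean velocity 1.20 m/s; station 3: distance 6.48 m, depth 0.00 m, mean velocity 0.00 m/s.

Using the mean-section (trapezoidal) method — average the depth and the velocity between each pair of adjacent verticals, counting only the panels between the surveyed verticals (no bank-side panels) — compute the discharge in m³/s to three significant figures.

Panel 1-2: Δb = 3.59 m, d̄ = (0.00+0.92)/2 = 0.46, v̄ = (0.00+1.20)/2 = 0.6 → q = 3.59×0.46×0.6 = 0.9908 m³/s
Panel 2-3: Δb = 2.89 m, d̄ = (0.92+0.00)/2 = 0.46, v̄ = (1.20+0.00)/2 = 0.6 → q = 2.89×0.46×0.6 = 0.7976 m³/s
Q = Σ q = 1.788 m³/s

1.79 m³/s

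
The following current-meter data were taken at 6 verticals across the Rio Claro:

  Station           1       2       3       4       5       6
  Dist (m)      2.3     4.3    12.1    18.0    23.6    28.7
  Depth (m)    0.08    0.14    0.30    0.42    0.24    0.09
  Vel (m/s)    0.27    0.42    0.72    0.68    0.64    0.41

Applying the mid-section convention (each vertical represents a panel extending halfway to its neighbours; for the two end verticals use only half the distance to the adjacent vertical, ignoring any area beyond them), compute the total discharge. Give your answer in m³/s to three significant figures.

w_1 = (4.3 − 2.3)/2 = 1 m; q_1 = 0.27 × 0.08 × 1 = 0.02160 m³/s
w_2 = (12.1 − 2.3)/2 = 4.9 m; q_2 = 0.42 × 0.14 × 4.9 = 0.2881 m³/s
w_3 = (18.0 − 4.3)/2 = 6.85 m; q_3 = 0.72 × 0.30 × 6.85 = 1.480 m³/s
w_4 = (23.6 − 12.1)/2 = 5.75 m; q_4 = 0.68 × 0.42 × 5.75 = 1.642 m³/s
w_5 = (28.7 − 18.0)/2 = 5.35 m; q_5 = 0.64 × 0.24 × 5.35 = 0.8218 m³/s
w_6 = (28.7 − 23.6)/2 = 2.55 m; q_6 = 0.41 × 0.09 × 2.55 = 0.09410 m³/s
Q = Σ qᵢ = 4.347 m³/s

4.35 m³/s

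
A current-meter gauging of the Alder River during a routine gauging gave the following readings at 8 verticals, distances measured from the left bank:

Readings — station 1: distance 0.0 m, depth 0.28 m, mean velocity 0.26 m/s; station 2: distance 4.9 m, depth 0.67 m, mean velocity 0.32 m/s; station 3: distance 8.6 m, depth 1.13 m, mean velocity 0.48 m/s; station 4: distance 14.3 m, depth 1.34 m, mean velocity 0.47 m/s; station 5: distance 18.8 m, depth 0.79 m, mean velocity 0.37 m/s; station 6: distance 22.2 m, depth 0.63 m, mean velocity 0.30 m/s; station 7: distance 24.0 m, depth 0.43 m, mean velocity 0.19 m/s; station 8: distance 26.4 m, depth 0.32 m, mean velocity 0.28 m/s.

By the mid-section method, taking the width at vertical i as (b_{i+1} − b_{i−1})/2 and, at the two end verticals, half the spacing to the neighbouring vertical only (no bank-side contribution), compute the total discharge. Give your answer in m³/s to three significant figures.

w_1 = (4.9 − 0.0)/2 = 2.45 m; q_1 = 0.26 × 0.28 × 2.45 = 0.1784 m³/s
w_2 = (8.6 − 0.0)/2 = 4.3 m; q_2 = 0.32 × 0.67 × 4.3 = 0.9219 m³/s
w_3 = (14.3 − 4.9)/2 = 4.7 m; q_3 = 0.48 × 1.13 × 4.7 = 2.549 m³/s
w_4 = (18.8 − 8.6)/2 = 5.1 m; q_4 = 0.47 × 1.34 × 5.1 = 3.212 m³/s
w_5 = (22.2 − 14.3)/2 = 3.95 m; q_5 = 0.37 × 0.79 × 3.95 = 1.155 m³/s
w_6 = (24.0 − 18.8)/2 = 2.6 m; q_6 = 0.30 × 0.63 × 2.6 = 0.4914 m³/s
w_7 = (26.4 − 22.2)/2 = 2.1 m; q_7 = 0.19 × 0.43 × 2.1 = 0.1716 m³/s
w_8 = (26.4 − 24.0)/2 = 1.2 m; q_8 = 0.28 × 0.32 × 1.2 = 0.1075 m³/s
Q = Σ qᵢ = 8.787 m³/s

8.79 m³/s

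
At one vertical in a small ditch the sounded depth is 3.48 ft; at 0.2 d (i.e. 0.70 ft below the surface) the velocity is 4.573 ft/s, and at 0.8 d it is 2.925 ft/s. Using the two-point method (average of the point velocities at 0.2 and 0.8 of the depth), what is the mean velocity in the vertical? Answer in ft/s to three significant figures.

v̄ = (4.573 + 2.925) / 2 = 3.749 ft/s

3.75 ft/s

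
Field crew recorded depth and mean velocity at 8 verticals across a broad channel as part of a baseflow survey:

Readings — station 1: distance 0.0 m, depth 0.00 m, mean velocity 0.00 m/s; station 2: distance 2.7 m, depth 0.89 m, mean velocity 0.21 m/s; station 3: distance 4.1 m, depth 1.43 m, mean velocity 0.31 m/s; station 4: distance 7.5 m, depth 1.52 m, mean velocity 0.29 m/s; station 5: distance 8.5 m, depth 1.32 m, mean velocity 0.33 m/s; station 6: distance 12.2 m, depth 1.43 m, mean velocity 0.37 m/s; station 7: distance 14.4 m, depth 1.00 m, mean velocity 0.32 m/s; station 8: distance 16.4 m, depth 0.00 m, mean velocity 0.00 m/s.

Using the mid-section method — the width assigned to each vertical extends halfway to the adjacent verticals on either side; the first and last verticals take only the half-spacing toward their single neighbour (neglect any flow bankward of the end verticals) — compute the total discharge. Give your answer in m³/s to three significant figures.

5.67 m³/s

w_2 = (4.1 − 0.0)/2 = 2.05 m; q_2 = 0.21 × 0.89 × 2.05 = 0.3831 m³/s
w_3 = (7.5 − 2.7)/2 = 2.4 m; q_3 = 0.31 × 1.43 × 2.4 = 1.064 m³/s
w_4 = (8.5 − 4.1)/2 = 2.2 m; q_4 = 0.29 × 1.52 × 2.2 = 0.9698 m³/s
w_5 = (12.2 − 7.5)/2 = 2.35 m; q_5 = 0.33 × 1.32 × 2.35 = 1.024 m³/s
w_6 = (14.4 − 8.5)/2 = 2.95 m; q_6 = 0.37 × 1.43 × 2.95 = 1.561 m³/s
w_7 = (16.4 − 12.2)/2 = 2.1 m; q_7 = 0.32 × 1.00 × 2.1 = 0.6720 m³/s
Stations 1, 8 contribute zero (depth or velocity is 0).
Q = Σ qᵢ = 5.673 m³/s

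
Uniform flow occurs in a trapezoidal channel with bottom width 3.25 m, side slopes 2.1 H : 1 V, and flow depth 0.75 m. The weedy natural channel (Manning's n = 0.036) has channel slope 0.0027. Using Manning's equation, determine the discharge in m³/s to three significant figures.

A = (b + z·y)·y = (3.25 + 2.1×0.75)×0.75 = 3.619 m²
P = b + 2y√(1+z²) = 3.25 + 2×0.75×√(1+2.1²) = 6.739 m
R = A/P = 3.619/6.739 = 0.5370 m
Q = (1/n)·A·R^(2/3)·S^(1/2) = (1/0.036) × 3.619 × 0.5370^(2/3) × 0.0027^(1/2) = 3.451 m³/s

3.45 m³/s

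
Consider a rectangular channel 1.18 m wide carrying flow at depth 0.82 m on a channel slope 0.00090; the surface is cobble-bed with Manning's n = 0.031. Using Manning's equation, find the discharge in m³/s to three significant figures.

0.459 m³/s

A = b·y = 1.18 × 0.82 = 0.9676 m²
P = b + 2y = 1.18 + 2×0.82 = 2.820 m
R = A/P = 0.9676/2.820 = 0.3431 m
Q = (1/n)·A·R^(2/3)·S^(1/2) = (1/0.031) × 0.9676 × 0.3431^(2/3) × 0.00090^(1/2) = 0.4589 m³/s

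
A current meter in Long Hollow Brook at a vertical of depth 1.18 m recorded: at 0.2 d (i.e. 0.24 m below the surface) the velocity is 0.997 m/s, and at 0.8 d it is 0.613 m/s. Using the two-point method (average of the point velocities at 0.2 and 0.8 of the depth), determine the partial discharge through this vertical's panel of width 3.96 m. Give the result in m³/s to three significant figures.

3.76 m³/s

v̄ = (0.997 + 0.613) / 2 = 0.8050 m/s
q = v̄ × d × w = 0.8050 × 1.18 × 3.96 = 3.762 m³/s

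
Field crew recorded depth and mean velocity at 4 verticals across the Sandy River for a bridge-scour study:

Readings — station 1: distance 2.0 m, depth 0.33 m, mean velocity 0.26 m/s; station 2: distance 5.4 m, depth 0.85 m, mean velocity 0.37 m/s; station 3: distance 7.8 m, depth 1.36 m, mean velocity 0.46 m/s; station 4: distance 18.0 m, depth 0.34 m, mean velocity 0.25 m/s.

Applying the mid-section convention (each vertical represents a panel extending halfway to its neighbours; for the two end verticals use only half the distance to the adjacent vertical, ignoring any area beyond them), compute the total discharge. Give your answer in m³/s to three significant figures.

5.43 m³/s

w_1 = (5.4 − 2.0)/2 = 1.7 m; q_1 = 0.26 × 0.33 × 1.7 = 0.1459 m³/s
w_2 = (7.8 − 2.0)/2 = 2.9 m; q_2 = 0.37 × 0.85 × 2.9 = 0.9121 m³/s
w_3 = (18.0 − 5.4)/2 = 6.3 m; q_3 = 0.46 × 1.36 × 6.3 = 3.941 m³/s
w_4 = (18.0 − 7.8)/2 = 5.1 m; q_4 = 0.25 × 0.34 × 5.1 = 0.4335 m³/s
Q = Σ qᵢ = 5.433 m³/s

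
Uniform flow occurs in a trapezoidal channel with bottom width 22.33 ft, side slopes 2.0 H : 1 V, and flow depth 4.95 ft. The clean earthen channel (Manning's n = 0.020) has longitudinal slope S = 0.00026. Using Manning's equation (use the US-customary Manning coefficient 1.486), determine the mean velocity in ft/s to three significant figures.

2.81 ft/s

A = (b + z·y)·y = (22.33 + 2.0×4.95)×4.95 = 159.5 ft²
P = b + 2y√(1+z²) = 22.33 + 2×4.95×√(1+2.0²) = 44.47 ft
R = A/P = 159.5/44.47 = 3.588 ft
Q = (1.486/n)·A·R^(2/3)·S^(1/2) = (1.486/0.020) × 159.5 × 3.588^(2/3) × 0.00026^(1/2) = 447.9 ft³/s
V = Q/A = 447.9/159.5 = 2.808 ft/s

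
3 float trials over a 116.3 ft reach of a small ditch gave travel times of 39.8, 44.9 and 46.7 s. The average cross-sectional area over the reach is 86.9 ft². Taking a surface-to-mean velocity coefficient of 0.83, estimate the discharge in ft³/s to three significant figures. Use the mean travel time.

192 ft³/s

t̄ = (39.8 + 44.9 + 46.7) / 3 = 43.8 s
v_surface = L / t̄ = 116.3 / 43.8 = 2.655 ft/s
v_mean = 0.83 × 2.655 = 2.204 ft/s
Q = A × v_mean = 86.9 × 2.204 = 191.5 ft³/s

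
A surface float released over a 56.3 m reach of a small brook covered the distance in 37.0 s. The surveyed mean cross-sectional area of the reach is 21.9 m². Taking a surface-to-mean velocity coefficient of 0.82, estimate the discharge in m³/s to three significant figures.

v_surface = L / t̄ = 56.3 / 37 = 1.522 m/s
v_mean = 0.82 × 1.522 = 1.248 m/s
Q = A × v_mean = 21.9 × 1.248 = 27.33 m³/s

27.3 m³/s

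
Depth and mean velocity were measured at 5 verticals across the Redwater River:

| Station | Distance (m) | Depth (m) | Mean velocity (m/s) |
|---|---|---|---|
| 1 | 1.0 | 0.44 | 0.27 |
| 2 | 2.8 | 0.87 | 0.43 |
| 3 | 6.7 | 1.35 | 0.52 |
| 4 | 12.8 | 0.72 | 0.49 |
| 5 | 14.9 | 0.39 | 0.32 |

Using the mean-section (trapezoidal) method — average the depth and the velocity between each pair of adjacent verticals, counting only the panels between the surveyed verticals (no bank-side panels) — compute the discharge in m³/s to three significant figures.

6.13 m³/s

Panel 1-2: Δb = 1.8 m, d̄ = (0.44+0.87)/2 = 0.655, v̄ = (0.27+0.43)/2 = 0.35 → q = 1.8×0.655×0.35 = 0.4127 m³/s
Panel 2-3: Δb = 3.9 m, d̄ = (0.87+1.35)/2 = 1.11, v̄ = (0.43+0.52)/2 = 0.475 → q = 3.9×1.11×0.475 = 2.056 m³/s
Panel 3-4: Δb = 6.1 m, d̄ = (1.35+0.72)/2 = 1.035, v̄ = (0.52+0.49)/2 = 0.505 → q = 6.1×1.035×0.505 = 3.188 m³/s
Panel 4-5: Δb = 2.1 m, d̄ = (0.72+0.39)/2 = 0.555, v̄ = (0.49+0.32)/2 = 0.405 → q = 2.1×0.555×0.405 = 0.4720 m³/s
Q = Σ q = 6.129 m³/s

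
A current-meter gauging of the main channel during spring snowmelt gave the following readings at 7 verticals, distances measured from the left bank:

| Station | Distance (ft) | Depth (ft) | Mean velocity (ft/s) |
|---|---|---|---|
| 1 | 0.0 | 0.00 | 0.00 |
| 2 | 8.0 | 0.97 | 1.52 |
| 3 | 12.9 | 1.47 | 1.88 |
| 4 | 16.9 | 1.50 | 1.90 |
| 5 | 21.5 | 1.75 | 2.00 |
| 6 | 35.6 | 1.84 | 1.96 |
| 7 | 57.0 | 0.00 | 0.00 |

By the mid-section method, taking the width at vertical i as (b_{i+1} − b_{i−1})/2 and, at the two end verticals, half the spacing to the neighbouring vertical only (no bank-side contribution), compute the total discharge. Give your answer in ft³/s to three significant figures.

w_2 = (12.9 − 0.0)/2 = 6.45 ft; q_2 = 1.52 × 0.97 × 6.45 = 9.510 ft³/s
w_3 = (16.9 − 8.0)/2 = 4.45 ft; q_3 = 1.88 × 1.47 × 4.45 = 12.30 ft³/s
w_4 = (21.5 − 12.9)/2 = 4.3 ft; q_4 = 1.90 × 1.50 × 4.3 = 12.26 ft³/s
w_5 = (35.6 − 16.9)/2 = 9.35 ft; q_5 = 2.00 × 1.75 × 9.35 = 32.73 ft³/s
w_6 = (57.0 − 21.5)/2 = 17.75 ft; q_6 = 1.96 × 1.84 × 17.75 = 64.01 ft³/s
Stations 1, 7 contribute zero (depth or velocity is 0).
Q = Σ qᵢ = 130.8 ft³/s

131 ft³/s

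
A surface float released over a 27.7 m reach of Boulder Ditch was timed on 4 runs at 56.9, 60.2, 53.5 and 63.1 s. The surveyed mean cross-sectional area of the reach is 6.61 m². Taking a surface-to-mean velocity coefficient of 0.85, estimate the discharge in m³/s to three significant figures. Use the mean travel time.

2.66 m³/s

t̄ = (56.9 + 60.2 + 53.5 + 63.1) / 4 = 58.425 s
v_surface = L / t̄ = 27.7 / 58.425 = 0.4741 m/s
v_mean = 0.85 × 0.4741 = 0.4030 m/s
Q = A × v_mean = 6.61 × 0.4030 = 2.664 m³/s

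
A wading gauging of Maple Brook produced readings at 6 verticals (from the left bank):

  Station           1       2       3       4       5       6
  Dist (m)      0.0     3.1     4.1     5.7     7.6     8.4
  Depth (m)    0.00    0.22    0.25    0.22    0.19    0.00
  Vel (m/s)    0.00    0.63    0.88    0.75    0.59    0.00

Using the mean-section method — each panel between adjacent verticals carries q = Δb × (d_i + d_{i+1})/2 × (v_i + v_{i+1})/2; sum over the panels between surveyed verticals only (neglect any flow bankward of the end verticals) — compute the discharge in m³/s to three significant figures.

Panel 1-2: Δb = 3.1 m, d̄ = (0.00+0.22)/2 = 0.11, v̄ = (0.00+0.63)/2 = 0.315 → q = 3.1×0.11×0.315 = 0.1074 m³/s
Panel 2-3: Δb = 1 m, d̄ = (0.22+0.25)/2 = 0.235, v̄ = (0.63+0.88)/2 = 0.755 → q = 1×0.235×0.755 = 0.1774 m³/s
Panel 3-4: Δb = 1.6 m, d̄ = (0.25+0.22)/2 = 0.235, v̄ = (0.88+0.75)/2 = 0.815 → q = 1.6×0.235×0.815 = 0.3064 m³/s
Panel 4-5: Δb = 1.9 m, d̄ = (0.22+0.19)/2 = 0.205, v̄ = (0.75+0.59)/2 = 0.67 → q = 1.9×0.205×0.67 = 0.2610 m³/s
Panel 5-6: Δb = 0.8 m, d̄ = (0.19+0.00)/2 = 0.095, v̄ = (0.59+0.00)/2 = 0.295 → q = 0.8×0.095×0.295 = 0.02242 m³/s
Q = Σ q = 0.8747 m³/s

0.875 m³/s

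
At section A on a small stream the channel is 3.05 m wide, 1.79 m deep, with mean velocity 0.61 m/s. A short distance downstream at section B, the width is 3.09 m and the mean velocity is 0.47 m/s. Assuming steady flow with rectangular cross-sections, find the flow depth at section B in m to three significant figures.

2.29 m

Q = A₁V₁ = (3.05×1.79) × 0.61 = 3.330 m³/s
d₂ = Q/(b₂ V₂) = 3.330/(3.09×0.47) = 2.293 m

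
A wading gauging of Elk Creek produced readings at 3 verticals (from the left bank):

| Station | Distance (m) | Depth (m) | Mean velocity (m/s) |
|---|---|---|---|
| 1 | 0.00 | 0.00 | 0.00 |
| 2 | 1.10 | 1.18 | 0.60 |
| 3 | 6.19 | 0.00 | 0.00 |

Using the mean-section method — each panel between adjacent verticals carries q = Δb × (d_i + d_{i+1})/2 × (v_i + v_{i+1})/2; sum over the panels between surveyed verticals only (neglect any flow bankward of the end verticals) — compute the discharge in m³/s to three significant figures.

Panel 1-2: Δb = 1.1 m, d̄ = (0.00+1.18)/2 = 0.59, v̄ = (0.00+0.60)/2 = 0.3 → q = 1.1×0.59×0.3 = 0.1947 m³/s
Panel 2-3: Δb = 5.09 m, d̄ = (1.18+0.00)/2 = 0.59, v̄ = (0.60+0.00)/2 = 0.3 → q = 5.09×0.59×0.3 = 0.9009 m³/s
Q = Σ q = 1.096 m³/s

1.10 m³/s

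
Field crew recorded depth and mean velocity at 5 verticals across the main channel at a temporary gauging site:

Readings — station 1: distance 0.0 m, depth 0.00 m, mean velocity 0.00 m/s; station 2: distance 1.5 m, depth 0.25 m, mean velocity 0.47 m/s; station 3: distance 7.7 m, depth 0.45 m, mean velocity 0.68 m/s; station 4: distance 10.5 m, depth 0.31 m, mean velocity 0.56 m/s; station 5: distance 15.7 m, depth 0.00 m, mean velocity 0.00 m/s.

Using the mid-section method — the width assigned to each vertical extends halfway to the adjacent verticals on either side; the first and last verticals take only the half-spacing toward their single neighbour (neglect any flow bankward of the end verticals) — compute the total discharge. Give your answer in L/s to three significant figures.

w_2 = (7.7 − 0.0)/2 = 3.85 m; q_2 = 0.47 × 0.25 × 3.85 = 0.4524 m³/s
w_3 = (10.5 − 1.5)/2 = 4.5 m; q_3 = 0.68 × 0.45 × 4.5 = 1.377 m³/s
w_4 = (15.7 − 7.7)/2 = 4 m; q_4 = 0.56 × 0.31 × 4 = 0.6944 m³/s
Stations 1, 5 contribute zero (depth or velocity is 0).
Q = Σ qᵢ = 2.524 m³/s
= 2.524 × 1000 = 2524 L/s

2520 L/s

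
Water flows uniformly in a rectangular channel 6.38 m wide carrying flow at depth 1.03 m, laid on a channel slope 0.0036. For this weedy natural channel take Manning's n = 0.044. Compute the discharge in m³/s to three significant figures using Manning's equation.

A = b·y = 6.38 × 1.03 = 6.571 m²
P = b + 2y = 6.38 + 2×1.03 = 8.440 m
R = A/P = 6.571/8.440 = 0.7786 m
Q = (1/n)·A·R^(2/3)·S^(1/2) = (1/0.044) × 6.571 × 0.7786^(2/3) × 0.0036^(1/2) = 7.584 m³/s

7.58 m³/s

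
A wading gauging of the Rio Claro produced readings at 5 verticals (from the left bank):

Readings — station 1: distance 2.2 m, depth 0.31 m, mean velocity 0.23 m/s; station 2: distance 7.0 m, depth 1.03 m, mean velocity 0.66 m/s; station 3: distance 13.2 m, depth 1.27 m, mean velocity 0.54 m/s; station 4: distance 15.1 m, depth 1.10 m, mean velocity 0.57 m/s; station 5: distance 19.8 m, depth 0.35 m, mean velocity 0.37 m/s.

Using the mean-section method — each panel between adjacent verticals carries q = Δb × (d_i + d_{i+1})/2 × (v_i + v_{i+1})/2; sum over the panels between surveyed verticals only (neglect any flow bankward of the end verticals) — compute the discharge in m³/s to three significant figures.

8.56 m³/s

Panel 1-2: Δb = 4.8 m, d̄ = (0.31+1.03)/2 = 0.67, v̄ = (0.23+0.66)/2 = 0.445 → q = 4.8×0.67×0.445 = 1.431 m³/s
Panel 2-3: Δb = 6.2 m, d̄ = (1.03+1.27)/2 = 1.15, v̄ = (0.66+0.54)/2 = 0.6 → q = 6.2×1.15×0.6 = 4.278 m³/s
Panel 3-4: Δb = 1.9 m, d̄ = (1.27+1.10)/2 = 1.185, v̄ = (0.54+0.57)/2 = 0.555 → q = 1.9×1.185×0.555 = 1.250 m³/s
Panel 4-5: Δb = 4.7 m, d̄ = (1.10+0.35)/2 = 0.725, v̄ = (0.57+0.37)/2 = 0.47 → q = 4.7×0.725×0.47 = 1.602 m³/s
Q = Σ q = 8.560 m³/s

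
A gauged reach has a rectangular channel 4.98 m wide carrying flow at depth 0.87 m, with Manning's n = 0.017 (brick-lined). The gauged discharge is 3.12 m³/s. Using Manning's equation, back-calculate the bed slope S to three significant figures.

0.000269

A = b·y = 4.98 × 0.87 = 4.333 m²
P = b + 2y = 4.98 + 2×0.87 = 6.720 m
R = A/P = 4.333/6.720 = 0.6447 m
S = (Q·n / (1·A·R^(2/3)))² = (3.12×0.017 / (1×4.333×0.7463))² = 0.0002691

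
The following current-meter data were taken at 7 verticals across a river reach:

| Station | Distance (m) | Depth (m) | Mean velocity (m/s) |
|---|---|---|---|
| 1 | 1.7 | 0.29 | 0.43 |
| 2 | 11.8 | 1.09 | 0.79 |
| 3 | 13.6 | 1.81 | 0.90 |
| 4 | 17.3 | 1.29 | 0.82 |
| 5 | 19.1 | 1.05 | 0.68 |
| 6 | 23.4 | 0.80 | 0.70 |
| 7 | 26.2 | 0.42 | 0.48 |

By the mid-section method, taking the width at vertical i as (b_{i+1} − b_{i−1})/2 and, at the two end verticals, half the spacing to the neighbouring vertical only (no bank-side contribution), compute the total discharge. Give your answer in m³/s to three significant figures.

w_1 = (11.8 − 1.7)/2 = 5.05 m; q_1 = 0.43 × 0.29 × 5.05 = 0.6297 m³/s
w_2 = (13.6 − 1.7)/2 = 5.95 m; q_2 = 0.79 × 1.09 × 5.95 = 5.124 m³/s
w_3 = (17.3 − 11.8)/2 = 2.75 m; q_3 = 0.90 × 1.81 × 2.75 = 4.480 m³/s
w_4 = (19.1 − 13.6)/2 = 2.75 m; q_4 = 0.82 × 1.29 × 2.75 = 2.909 m³/s
w_5 = (23.4 − 17.3)/2 = 3.05 m; q_5 = 0.68 × 1.05 × 3.05 = 2.178 m³/s
w_6 = (26.2 − 19.1)/2 = 3.55 m; q_6 = 0.70 × 0.80 × 3.55 = 1.988 m³/s
w_7 = (26.2 − 23.4)/2 = 1.4 m; q_7 = 0.48 × 0.42 × 1.4 = 0.2822 m³/s
Q = Σ qᵢ = 17.59 m³/s

17.6 m³/s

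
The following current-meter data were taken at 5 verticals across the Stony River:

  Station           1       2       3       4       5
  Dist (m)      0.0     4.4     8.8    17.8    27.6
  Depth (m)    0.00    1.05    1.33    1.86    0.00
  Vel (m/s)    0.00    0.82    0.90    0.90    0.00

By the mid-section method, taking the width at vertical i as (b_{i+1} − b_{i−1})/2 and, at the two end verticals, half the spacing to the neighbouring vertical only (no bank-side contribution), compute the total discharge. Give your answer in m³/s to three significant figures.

27.5 m³/s

w_2 = (8.8 − 0.0)/2 = 4.4 m; q_2 = 0.82 × 1.05 × 4.4 = 3.788 m³/s
w_3 = (17.8 − 4.4)/2 = 6.7 m; q_3 = 0.90 × 1.33 × 6.7 = 8.020 m³/s
w_4 = (27.6 − 8.8)/2 = 9.4 m; q_4 = 0.90 × 1.86 × 9.4 = 15.74 m³/s
Stations 1, 5 contribute zero (depth or velocity is 0).
Q = Σ qᵢ = 27.54 m³/s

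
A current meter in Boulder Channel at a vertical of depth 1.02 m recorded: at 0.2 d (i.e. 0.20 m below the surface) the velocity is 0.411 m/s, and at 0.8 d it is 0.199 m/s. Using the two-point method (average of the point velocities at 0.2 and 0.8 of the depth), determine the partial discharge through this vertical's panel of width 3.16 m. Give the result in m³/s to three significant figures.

v̄ = (0.411 + 0.199) / 2 = 0.3050 m/s
q = v̄ × d × w = 0.3050 × 1.02 × 3.16 = 0.9831 m³/s

0.983 m³/s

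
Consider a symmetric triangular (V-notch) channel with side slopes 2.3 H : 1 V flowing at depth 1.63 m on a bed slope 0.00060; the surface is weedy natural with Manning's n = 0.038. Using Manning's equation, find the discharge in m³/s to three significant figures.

A = z·y² = 2.3×1.63² = 6.111 m²
P = 2y√(1+z²) = 2×1.63×√(1+2.3²) = 8.176 m
R = A/P = 6.111/8.176 = 0.7474 m
Q = (1/n)·A·R^(2/3)·S^(1/2) = (1/0.038) × 6.111 × 0.7474^(2/3) × 0.00060^(1/2) = 3.244 m³/s

3.24 m³/s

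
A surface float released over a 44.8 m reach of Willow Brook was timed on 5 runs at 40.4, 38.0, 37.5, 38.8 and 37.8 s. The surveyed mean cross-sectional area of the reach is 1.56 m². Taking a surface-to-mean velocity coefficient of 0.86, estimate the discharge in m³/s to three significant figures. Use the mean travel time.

1.56 m³/s

t̄ = (40.4 + 38.0 + 37.5 + 38.8 + 37.8) / 5 = 38.5 s
v_surface = L / t̄ = 44.8 / 38.5 = 1.164 m/s
v_mean = 0.86 × 1.164 = 1.001 m/s
Q = A × v_mean = 1.56 × 1.001 = 1.561 m³/s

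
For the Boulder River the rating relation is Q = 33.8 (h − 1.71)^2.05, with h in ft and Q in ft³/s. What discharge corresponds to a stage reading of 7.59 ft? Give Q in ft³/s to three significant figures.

1280 ft³/s

Q = 33.8 × (7.59 − 1.71)^2.05 = 33.8 × 5.88^2.05 = 1277 ft³/s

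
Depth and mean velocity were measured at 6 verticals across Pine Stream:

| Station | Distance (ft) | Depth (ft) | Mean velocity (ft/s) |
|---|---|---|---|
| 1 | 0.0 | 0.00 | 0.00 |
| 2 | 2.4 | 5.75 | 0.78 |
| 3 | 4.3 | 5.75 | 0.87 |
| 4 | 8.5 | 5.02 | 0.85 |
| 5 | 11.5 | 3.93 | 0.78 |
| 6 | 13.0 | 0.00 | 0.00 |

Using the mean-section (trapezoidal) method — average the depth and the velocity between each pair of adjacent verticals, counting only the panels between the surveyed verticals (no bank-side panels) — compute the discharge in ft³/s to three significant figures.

Panel 1-2: Δb = 2.4 ft, d̄ = (0.00+5.75)/2 = 2.875, v̄ = (0.00+0.78)/2 = 0.39 → q = 2.4×2.875×0.39 = 2.691 ft³/s
Panel 2-3: Δb = 1.9 ft, d̄ = (5.75+5.75)/2 = 5.75, v̄ = (0.78+0.87)/2 = 0.825 → q = 1.9×5.75×0.825 = 9.013 ft³/s
Panel 3-4: Δb = 4.2 ft, d̄ = (5.75+5.02)/2 = 5.385, v̄ = (0.87+0.85)/2 = 0.86 → q = 4.2×5.385×0.86 = 19.45 ft³/s
Panel 4-5: Δb = 3 ft, d̄ = (5.02+3.93)/2 = 4.475, v̄ = (0.85+0.78)/2 = 0.815 → q = 3×4.475×0.815 = 10.94 ft³/s
Panel 5-6: Δb = 1.5 ft, d̄ = (3.93+0.00)/2 = 1.965, v̄ = (0.78+0.00)/2 = 0.39 → q = 1.5×1.965×0.39 = 1.150 ft³/s
Q = Σ q = 43.25 ft³/s

43.2 ft³/s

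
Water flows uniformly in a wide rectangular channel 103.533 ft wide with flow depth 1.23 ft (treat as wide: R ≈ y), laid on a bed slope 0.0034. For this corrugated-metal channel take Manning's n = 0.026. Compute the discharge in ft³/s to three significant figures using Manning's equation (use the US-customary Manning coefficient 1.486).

A = b·y = 103.533 × 1.23 = 127.3 ft²
Wide channel: R ≈ y = 1.23 ft
Q = (1.486/n)·A·R^(2/3)·S^(1/2) = (1.486/0.026) × 127.3 × 1.230^(2/3) × 0.0034^(1/2) = 487.2 ft³/s

487 ft³/s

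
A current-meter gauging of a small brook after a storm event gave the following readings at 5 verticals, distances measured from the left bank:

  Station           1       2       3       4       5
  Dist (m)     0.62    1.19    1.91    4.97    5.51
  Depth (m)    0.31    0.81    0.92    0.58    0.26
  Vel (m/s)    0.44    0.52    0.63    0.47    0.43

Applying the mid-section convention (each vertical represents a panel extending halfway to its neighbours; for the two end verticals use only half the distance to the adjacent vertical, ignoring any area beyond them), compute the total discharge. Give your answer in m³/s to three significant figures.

w_1 = (1.19 − 0.62)/2 = 0.285 m; q_1 = 0.44 × 0.31 × 0.285 = 0.03887 m³/s
w_2 = (1.91 − 0.62)/2 = 0.645 m; q_2 = 0.52 × 0.81 × 0.645 = 0.2717 m³/s
w_3 = (4.97 − 1.19)/2 = 1.89 m; q_3 = 0.63 × 0.92 × 1.89 = 1.095 m³/s
w_4 = (5.51 − 1.91)/2 = 1.8 m; q_4 = 0.47 × 0.58 × 1.8 = 0.4907 m³/s
w_5 = (5.51 − 4.97)/2 = 0.27 m; q_5 = 0.43 × 0.26 × 0.27 = 0.03019 m³/s
Q = Σ qᵢ = 1.927 m³/s

1.93 m³/s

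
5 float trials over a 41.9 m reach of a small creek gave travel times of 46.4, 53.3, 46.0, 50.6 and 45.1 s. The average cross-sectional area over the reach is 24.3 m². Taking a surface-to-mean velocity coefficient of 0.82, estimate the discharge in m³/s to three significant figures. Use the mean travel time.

17.3 m³/s

t̄ = (46.4 + 53.3 + 46.0 + 50.6 + 45.1) / 5 = 48.28 s
v_surface = L / t̄ = 41.9 / 48.28 = 0.8679 m/s
v_mean = 0.82 × 0.8679 = 0.7116 m/s
Q = A × v_mean = 24.3 × 0.7116 = 17.29 m³/s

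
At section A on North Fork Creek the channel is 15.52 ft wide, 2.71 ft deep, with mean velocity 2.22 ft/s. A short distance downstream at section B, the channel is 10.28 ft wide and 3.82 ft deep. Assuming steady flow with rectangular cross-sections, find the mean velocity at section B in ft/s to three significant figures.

2.38 ft/s

Q = A₁V₁ = (15.52×2.71) × 2.22 = 93.37 ft³/s
A₂ = 10.28 × 3.82 = 39.27 ft²
V₂ = Q/A₂ = 93.37/39.27 = 2.378 ft/s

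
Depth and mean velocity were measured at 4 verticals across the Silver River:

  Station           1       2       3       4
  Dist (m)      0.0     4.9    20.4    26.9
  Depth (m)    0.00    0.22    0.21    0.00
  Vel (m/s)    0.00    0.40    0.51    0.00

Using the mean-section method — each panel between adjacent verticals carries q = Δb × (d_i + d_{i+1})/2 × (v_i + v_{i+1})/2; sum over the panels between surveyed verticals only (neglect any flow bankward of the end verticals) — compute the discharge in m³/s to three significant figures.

1.80 m³/s

Panel 1-2: Δb = 4.9 m, d̄ = (0.00+0.22)/2 = 0.11, v̄ = (0.00+0.40)/2 = 0.2 → q = 4.9×0.11×0.2 = 0.1078 m³/s
Panel 2-3: Δb = 15.5 m, d̄ = (0.22+0.21)/2 = 0.215, v̄ = (0.40+0.51)/2 = 0.455 → q = 15.5×0.215×0.455 = 1.516 m³/s
Panel 3-4: Δb = 6.5 m, d̄ = (0.21+0.00)/2 = 0.105, v̄ = (0.51+0.00)/2 = 0.255 → q = 6.5×0.105×0.255 = 0.1740 m³/s
Q = Σ q = 1.798 m³/s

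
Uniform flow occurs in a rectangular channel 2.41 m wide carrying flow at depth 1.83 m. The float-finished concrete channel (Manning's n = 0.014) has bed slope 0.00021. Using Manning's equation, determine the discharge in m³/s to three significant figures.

A = b·y = 2.41 × 1.83 = 4.410 m²
P = b + 2y = 2.41 + 2×1.83 = 6.070 m
R = A/P = 4.410/6.070 = 0.7266 m
Q = (1/n)·A·R^(2/3)·S^(1/2) = (1/0.014) × 4.410 × 0.7266^(2/3) × 0.00021^(1/2) = 3.690 m³/s

3.69 m³/s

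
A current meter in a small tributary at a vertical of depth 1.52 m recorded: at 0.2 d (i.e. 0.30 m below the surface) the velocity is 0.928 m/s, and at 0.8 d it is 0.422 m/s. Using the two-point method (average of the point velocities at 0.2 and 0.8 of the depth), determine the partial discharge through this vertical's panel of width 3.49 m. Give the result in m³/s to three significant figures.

v̄ = (0.928 + 0.422) / 2 = 0.6750 m/s
q = v̄ × d × w = 0.6750 × 1.52 × 3.49 = 3.581 m³/s

3.58 m³/s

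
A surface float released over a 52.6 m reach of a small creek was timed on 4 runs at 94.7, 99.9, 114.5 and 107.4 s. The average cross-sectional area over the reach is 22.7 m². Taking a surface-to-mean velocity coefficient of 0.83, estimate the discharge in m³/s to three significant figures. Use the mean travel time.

t̄ = (94.7 + 99.9 + 114.5 + 107.4) / 4 = 104.125 s
v_surface = L / t̄ = 52.6 / 104.125 = 0.5052 m/s
v_mean = 0.83 × 0.5052 = 0.4193 m/s
Q = A × v_mean = 22.7 × 0.4193 = 9.518 m³/s

9.52 m³/s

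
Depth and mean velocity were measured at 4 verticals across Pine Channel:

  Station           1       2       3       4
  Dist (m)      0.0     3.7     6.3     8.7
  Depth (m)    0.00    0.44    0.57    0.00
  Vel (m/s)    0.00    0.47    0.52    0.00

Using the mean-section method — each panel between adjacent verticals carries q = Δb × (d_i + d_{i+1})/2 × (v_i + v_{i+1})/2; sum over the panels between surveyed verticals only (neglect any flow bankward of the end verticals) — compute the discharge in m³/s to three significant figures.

1.02 m³/s

Panel 1-2: Δb = 3.7 m, d̄ = (0.00+0.44)/2 = 0.22, v̄ = (0.00+0.47)/2 = 0.235 → q = 3.7×0.22×0.235 = 0.1913 m³/s
Panel 2-3: Δb = 2.6 m, d̄ = (0.44+0.57)/2 = 0.505, v̄ = (0.47+0.52)/2 = 0.495 → q = 2.6×0.505×0.495 = 0.6499 m³/s
Panel 3-4: Δb = 2.4 m, d̄ = (0.57+0.00)/2 = 0.285, v̄ = (0.52+0.00)/2 = 0.26 → q = 2.4×0.285×0.26 = 0.1778 m³/s
Q = Σ q = 1.019 m³/s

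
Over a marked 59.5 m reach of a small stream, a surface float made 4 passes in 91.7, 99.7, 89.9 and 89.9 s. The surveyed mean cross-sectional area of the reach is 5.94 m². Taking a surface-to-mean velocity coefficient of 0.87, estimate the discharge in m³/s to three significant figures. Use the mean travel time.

3.31 m³/s

t̄ = (91.7 + 99.7 + 89.9 + 89.9) / 4 = 92.8 s
v_surface = L / t̄ = 59.5 / 92.8 = 0.6412 m/s
v_mean = 0.87 × 0.6412 = 0.5578 m/s
Q = A × v_mean = 5.94 × 0.5578 = 3.313 m³/s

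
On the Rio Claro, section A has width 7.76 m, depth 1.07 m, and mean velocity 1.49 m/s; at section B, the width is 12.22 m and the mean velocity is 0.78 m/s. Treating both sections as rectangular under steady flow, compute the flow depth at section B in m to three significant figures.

Q = A₁V₁ = (7.76×1.07) × 1.49 = 12.37 m³/s
d₂ = Q/(b₂ V₂) = 12.37/(12.22×0.78) = 1.298 m

1.30 m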